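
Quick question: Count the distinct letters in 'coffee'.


Unique letters in 'coffee': {c, e, f, o} = 4 distinct letters.

4


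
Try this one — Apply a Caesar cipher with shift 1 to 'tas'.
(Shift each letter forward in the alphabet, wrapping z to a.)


Shift each letter by 1: t -> u, a -> b, s -> t. Result: 'ubt'.

ubt


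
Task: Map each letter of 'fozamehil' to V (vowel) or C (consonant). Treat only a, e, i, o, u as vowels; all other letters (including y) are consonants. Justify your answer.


Letter mapping: f = C, o = V, z = C, a = V, m = C, e = V, h = C, i = V, l = C.

CVCVCVCVC


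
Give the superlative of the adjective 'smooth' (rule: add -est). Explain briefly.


Apply superlative formation (add -est): 'smooth' -> 'smoothest'.

smoothest


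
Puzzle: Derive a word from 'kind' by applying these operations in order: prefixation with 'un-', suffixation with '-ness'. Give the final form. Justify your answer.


Step 1: Add prefix 'un-' to 'kind' = 'unkind'
Step 2: Add suffix '-ness' to 'unkind' = 'unkindness'

unkindness


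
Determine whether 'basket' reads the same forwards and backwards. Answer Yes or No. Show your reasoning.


Forward: 'basket'
Reversed: 'teksab'
They differ.

No


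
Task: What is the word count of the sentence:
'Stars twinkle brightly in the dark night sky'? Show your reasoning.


Split into words: Stars | twinkle | brightly | in | the | dark | night | sky = 8 words.

8


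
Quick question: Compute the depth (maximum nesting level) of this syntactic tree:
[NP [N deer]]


Count bracket nesting levels:
'[' at pos 0: depth = 1
'[' at pos 4: depth = 2
Maximum depth reached: 2

2


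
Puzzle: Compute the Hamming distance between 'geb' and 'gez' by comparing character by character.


Alignment:
Position 1: 'g' vs 'g' = match
Position 2: 'e' vs 'e' = match
Position 3: 'b' vs 'z' = DIFFER
Total differences: 1

1


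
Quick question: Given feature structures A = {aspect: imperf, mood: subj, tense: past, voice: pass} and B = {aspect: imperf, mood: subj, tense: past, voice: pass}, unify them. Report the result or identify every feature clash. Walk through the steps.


Compare features:
aspect: A=imperf vs B=imperf -> unified: imperf
mood: A=subj vs B=subj -> unified: subj
tense: A=past vs B=past -> unified: past
voice: A=pass vs B=pass -> unified: pass
No clashes found.

Unified: {aspect: imperf, mood: subj, tense: past, voice: pass}


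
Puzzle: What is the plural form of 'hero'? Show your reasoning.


Apply rule: Add -es (consonant + o). 'hero' becomes 'heroes'.

heroes


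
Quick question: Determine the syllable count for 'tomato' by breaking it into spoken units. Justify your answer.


Break 'tomato' into syllables: to-ma-to -> to | ma | to = 3 syllables

3 syllables


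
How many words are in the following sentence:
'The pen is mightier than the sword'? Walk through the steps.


Split into words: The | pen | is | mightier | than | the | sword = 7 words.

7


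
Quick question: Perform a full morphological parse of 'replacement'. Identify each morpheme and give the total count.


Step 1: Identify prefix: 're' (meaning: again)
Step 2: Identify root: 'place'
Step 3: Identify suffix(es): 'ment'
Decomposition: re- (prefix: again) + place (root) + -ment (suffix: action/result)
Total morphemes: 3

3 morphemes (re- (prefix: again) + place (root) + -ment (suffix: action/result))


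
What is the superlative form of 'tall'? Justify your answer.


Apply superlative formation (add -est): 'tall' -> 'tallest'.

tallest


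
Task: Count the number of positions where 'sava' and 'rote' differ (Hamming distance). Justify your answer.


Alignment:
Position 1: 's' vs 'r' = DIFFER
Position 2: 'a' vs 'o' = DIFFER
Position 3: 'v' vs 't' = DIFFER
Position 4: 'a' vs 'e' = DIFFER
Total differences: 4

4


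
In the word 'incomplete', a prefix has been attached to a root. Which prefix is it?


The word 'incomplete' = 'in' (prefix) + 'complete' (root). The prefix is 'in'.

in


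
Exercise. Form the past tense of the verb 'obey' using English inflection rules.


Apply rule: Add -ed. 'obey' becomes 'obeyed'.

obeyed


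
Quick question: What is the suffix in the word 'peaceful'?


The word 'peaceful' = 'peace' (root) + '-ful' (suffix). The suffix is '-ful'.

ful


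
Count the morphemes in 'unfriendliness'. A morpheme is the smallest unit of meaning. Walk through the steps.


Decomposition: un- (prefix) + friend (root) + -ly (suffix) + -ness (suffix) = 4 morpheme(s)

4 morphemes


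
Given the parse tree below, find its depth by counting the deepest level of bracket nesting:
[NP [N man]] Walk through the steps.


Count bracket nesting levels:
'[' at pos 0: depth = 1
'[' at pos 4: depth = 2
Maximum depth reached: 2

2


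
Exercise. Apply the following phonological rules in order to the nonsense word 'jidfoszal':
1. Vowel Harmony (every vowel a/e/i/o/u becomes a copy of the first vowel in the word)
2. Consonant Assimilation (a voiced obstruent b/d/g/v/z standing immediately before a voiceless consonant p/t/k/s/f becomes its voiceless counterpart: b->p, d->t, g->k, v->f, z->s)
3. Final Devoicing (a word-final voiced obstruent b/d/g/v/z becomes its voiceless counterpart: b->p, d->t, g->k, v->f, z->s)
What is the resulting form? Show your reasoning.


Starting form: 'jidfoszal'
Rule 1: Vowel Harmony: all vowels become 'i' (matching first vowel). 'jidfoszal' -> 'jidfiszil'
Rule 2: Consonant Assimilation: voiced obstruent before voiceless consonant becomes voiceless ('df' -> 'tf'). 'jidfiszil' -> 'jitfiszil'
Rule 3: Final Devoicing: final consonant 'l' is not one of the voiced obstruents b/d/g/v/z. No change.
Final form: 'jitfiszil'

jitfiszil


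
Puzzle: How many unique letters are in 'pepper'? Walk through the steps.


Unique letters in 'pepper': {e, p, r} = 3 distinct letters.

3


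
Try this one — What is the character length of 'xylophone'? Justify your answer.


Spell out 'xylophone' and number each letter: x(1), y(2), l(3), o(4), p(5), h(6), o(7), n(8), e(9). Total: 9 letters.

9


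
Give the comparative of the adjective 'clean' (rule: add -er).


Apply comparative formation (add -er): 'clean' -> 'cleaner'.

cleaner


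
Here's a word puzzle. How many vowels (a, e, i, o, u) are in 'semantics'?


Vowels in 'semantics': e, a, i = 3 vowels.

3


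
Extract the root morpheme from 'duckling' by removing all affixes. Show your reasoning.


Remove suffix '-ling' from 'duckling' to get root 'duck'.

duck


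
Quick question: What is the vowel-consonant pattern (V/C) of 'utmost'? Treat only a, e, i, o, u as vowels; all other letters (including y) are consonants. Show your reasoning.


Letter mapping: u = V, t = C, m = C, o = V, s = C, t = C.

VCCVCC


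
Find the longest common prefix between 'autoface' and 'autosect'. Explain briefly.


Compare from the start: 4 characters match: 'auto'. Mismatch at position 5: 'f' vs 's'.

auto


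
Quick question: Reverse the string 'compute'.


Reverse 'compute' character by character: 'etupmoc'.

etupmoc


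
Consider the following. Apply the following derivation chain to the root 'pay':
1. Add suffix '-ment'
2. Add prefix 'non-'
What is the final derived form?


Step 1: Add suffix '-ment' to 'pay' = 'payment'
Step 2: Add prefix 'non-' to 'payment' = 'nonpayment'

nonpayment


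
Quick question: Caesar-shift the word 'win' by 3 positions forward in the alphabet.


Shift each letter by 3: w -> z, i -> l, n -> q. Result: 'zlq'.

zlq


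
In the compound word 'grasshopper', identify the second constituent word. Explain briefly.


Split 'grasshopper' into 'grass' + 'hopper'. The second part is 'hopper'.

hopper


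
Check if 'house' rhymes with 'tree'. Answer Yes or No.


Rime (stressed vowel + following sounds) of 'house': -ouse = /aʊs/
Rime of 'tree': -ee = /iː/
/aʊs/ and /iː/ are different ending sounds, so the words do not rhyme.

No


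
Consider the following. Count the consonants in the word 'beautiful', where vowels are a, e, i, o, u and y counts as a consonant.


Consonants in 'beautiful': b, t, f, l = 4 consonants.

4


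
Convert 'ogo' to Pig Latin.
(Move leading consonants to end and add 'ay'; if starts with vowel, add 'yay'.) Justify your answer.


'ogo' starts with a vowel, so add 'yay': 'ogoyay'.

ogoyay


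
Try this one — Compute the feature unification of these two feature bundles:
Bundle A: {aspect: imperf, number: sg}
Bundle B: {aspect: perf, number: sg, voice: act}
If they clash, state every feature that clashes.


Compare features:
aspect: A=imperf vs B=perf -> CLASH
number: A=sg vs B=sg -> unified: sg
voice: A=_ vs B=act -> unified: act
Clash detected on feature 'aspect' (imperf vs perf); unification fails.

CLASH on 'aspect' (imperf vs perf)


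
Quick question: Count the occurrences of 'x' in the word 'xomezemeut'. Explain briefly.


Letter 'x' in 'xomezemeut': found at position(s) 1 = 1 occurrence(s).

1


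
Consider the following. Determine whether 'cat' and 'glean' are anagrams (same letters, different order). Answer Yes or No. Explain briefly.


Sorted letters of 'cat': 'act'
Sorted letters of 'glean': 'aegln'
They do not match.

No


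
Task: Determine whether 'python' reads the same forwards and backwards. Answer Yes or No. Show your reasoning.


Forward: 'python'
Reversed: 'nohtyp'
They differ.

No


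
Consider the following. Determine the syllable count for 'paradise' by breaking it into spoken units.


Break 'paradise' into syllables: par-a-dise -> par | a | dise = 3 syllables

3 syllables


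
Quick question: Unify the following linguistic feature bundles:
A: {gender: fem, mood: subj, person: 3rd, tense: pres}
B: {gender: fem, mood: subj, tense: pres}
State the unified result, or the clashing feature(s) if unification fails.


Compare features:
gender: A=fem vs B=fem -> unified: fem
mood: A=subj vs B=subj -> unified: subj
person: A=3rd vs B=_ -> unified: 3rd
tense: A=pres vs B=pres -> unified: pres
No clashes found.

Unified: {gender: fem, mood: subj, person: 3rd, tense: pres}


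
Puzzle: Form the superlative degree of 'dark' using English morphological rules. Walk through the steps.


Apply superlative formation (add -est): 'dark' -> 'darkest'.

darkest


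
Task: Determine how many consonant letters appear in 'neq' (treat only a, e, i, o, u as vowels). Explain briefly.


Consonants in 'neq': n, q = 2 consonants.

2


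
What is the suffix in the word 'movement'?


The word 'movement' = 'move' (root) + '-ment' (suffix). The suffix is '-ment'.

ment


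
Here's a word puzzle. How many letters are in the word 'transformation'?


Spell out 'transformation' and number each letter: t(1), r(2), a(3), n(4), s(5), f(6), o(7), r(8), m(9), a(10), t(11), i(12), o(13), n(14). Total: 14 letters.

14


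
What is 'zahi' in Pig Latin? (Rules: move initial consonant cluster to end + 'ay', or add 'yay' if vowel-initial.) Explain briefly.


'zahi': move consonant cluster 'z' to end and add 'ay': 'ahizay'.

ahizay


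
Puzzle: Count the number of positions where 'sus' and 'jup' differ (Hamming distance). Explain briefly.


Alignment:
Position 1: 's' vs 'j' = DIFFER
Position 2: 'u' vs 'u' = match
Position 3: 's' vs 'p' = DIFFER
Total differences: 2

2


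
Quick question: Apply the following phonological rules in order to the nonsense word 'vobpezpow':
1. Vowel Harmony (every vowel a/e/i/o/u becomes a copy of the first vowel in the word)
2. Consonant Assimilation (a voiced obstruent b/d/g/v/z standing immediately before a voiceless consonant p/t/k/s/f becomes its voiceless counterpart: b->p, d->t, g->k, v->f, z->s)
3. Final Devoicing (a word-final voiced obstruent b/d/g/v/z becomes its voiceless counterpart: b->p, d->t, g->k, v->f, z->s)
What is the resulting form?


Starting form: 'vobpezpow'
Rule 1: Vowel Harmony: all vowels become 'o' (matching first vowel). 'vobpezpow' -> 'vobpozpow'
Rule 2: Consonant Assimilation: voiced obstruent before voiceless consonant becomes voiceless ('bp' -> 'pp', 'zp' -> 'sp'). 'vobpozpow' -> 'voppospow'
Rule 3: Final Devoicing: final consonant 'w' is not one of the voiced obstruents b/d/g/v/z. No change.
Final form: 'voppospow'

voppospow


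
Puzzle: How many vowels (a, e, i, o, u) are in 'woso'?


Vowels in 'woso': o, o = 2 vowels.

2


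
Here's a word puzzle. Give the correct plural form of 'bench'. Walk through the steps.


Apply rule: Add -es (sibilant/fricative ending). 'bench' becomes 'benches'.

benches


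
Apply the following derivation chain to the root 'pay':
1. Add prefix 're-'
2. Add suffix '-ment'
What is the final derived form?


Step 1: Add prefix 're-' to 'pay' = 'repay'
Step 2: Add suffix '-ment' to 'repay' = 'repayment'

repayment


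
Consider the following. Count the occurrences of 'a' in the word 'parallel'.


Letter 'a' in 'parallel': found at position(s) 2, 4 = 2 occurrence(s).

2


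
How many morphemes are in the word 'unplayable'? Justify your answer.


Decomposition: un- (prefix) + play (root) + -able (suffix) = 3 morpheme(s)

3 morphemes


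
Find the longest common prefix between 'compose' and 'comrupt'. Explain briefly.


Compare from the start: 3 characters match: 'com'. Mismatch at position 4: 'p' vs 'r'.

com


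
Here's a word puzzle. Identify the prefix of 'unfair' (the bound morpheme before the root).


The word 'unfair' = 'un' (prefix) + 'fair' (root). The prefix is 'un'.

un


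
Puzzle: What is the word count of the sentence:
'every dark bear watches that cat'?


Split into words: every | dark | bear | watches | that | cat = 6 words.

6


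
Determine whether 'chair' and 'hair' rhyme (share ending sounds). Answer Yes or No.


Rime (stressed vowel + following sounds) of 'chair': -air = /ɛər/
Rime of 'hair': -air = /ɛər/
/ɛər/ and /ɛər/ are the same ending sound, so the words rhyme.

Yes


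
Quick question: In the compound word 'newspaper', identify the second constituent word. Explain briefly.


Split 'newspaper' into 'news' + 'paper'. The second part is 'paper'.

paper


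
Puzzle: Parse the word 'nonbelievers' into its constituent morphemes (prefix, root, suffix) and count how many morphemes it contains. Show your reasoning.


Step 1: Identify prefix: 'non' (meaning: not)
Step 2: Identify root: 'believe'
Step 3: Identify suffix(es): 'er, s'
Decomposition: non- (prefix: not) + believe (root) + -er (suffix: one who) + -s (plural)
Total morphemes: 4

4 morphemes (non- (prefix: not) + believe (root) + -er (suffix: one who) + -s (plural))


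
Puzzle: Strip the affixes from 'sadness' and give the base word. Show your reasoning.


Remove suffix '-ness' from 'sadness' to get root 'sad'.

sad


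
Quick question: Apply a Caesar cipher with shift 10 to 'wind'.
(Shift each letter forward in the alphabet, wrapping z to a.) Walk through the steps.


Shift each letter by 10: w -> g, i -> s, n -> x, d -> n. Result: 'gsxn'.

gsxn


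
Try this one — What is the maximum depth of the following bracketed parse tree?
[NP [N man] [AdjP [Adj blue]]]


Count bracket nesting levels:
'[' at pos 0: depth = 1
'[' at pos 4: depth = 2
'[' at pos 12: depth = 2
'[' at pos 18: depth = 3
Maximum depth reached: 3

3


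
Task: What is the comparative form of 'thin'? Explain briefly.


Apply comparative formation (double final consonant, add -er): 'thin' -> 'thinner'.

thinner


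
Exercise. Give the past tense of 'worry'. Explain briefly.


Apply rule: Change -y to -ied. 'worry' becomes 'worried'.

worried


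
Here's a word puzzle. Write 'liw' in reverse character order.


Reverse 'liw' character by character: 'wil'.

wil


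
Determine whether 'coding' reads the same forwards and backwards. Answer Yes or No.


Forward: 'coding'
Reversed: 'gnidoc'
They differ.

No


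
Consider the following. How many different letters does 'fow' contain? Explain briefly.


Unique letters in 'fow': {f, o, w} = 3 distinct letters.

3


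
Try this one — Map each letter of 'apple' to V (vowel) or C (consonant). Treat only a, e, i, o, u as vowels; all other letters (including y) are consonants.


Letter mapping: a = V, p = C, p = C, l = C, e = V.

VCCCV


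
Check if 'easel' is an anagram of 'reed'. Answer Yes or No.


Sorted letters of 'easel': 'aeels'
Sorted letters of 'reed': 'deer'
They do not match.

No


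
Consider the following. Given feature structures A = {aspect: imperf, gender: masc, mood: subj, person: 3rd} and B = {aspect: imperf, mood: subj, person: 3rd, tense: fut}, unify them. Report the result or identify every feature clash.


Compare features:
aspect: A=imperf vs B=imperf -> unified: imperf
gender: A=masc vs B=_ -> unified: masc
mood: A=subj vs B=subj -> unified: subj
person: A=3rd vs B=3rd -> unified: 3rd
tense: A=_ vs B=fut -> unified: fut
No clashes found.

Unified: {aspect: imperf, gender: masc, mood: subj, person: 3rd, tense: fut}


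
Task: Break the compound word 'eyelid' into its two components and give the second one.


Split 'eyelid' into 'eye' + 'lid'. The second part is 'lid'.

lid


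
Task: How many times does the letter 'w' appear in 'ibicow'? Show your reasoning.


Letter 'w' in 'ibicow': found at position(s) 6 = 1 occurrence(s).

1


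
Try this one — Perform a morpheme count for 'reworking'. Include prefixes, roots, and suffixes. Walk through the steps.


Decomposition: re- (prefix) + work (root) + -ing (suffix) = 3 morpheme(s)

3 morphemes


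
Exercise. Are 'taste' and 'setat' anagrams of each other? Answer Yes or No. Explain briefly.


Sorted letters of 'taste': 'aestt'
Sorted letters of 'setat': 'aestt'
They match.

Yes


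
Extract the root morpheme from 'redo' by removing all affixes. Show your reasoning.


Remove prefix 're' from 'redo' to get root 'do'.

do


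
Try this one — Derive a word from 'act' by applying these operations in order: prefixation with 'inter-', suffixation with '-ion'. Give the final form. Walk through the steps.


Step 1: Add prefix 'inter-' to 'act' = 'interact'
Step 2: Add suffix '-ion' to 'interact' = 'interaction'

interaction


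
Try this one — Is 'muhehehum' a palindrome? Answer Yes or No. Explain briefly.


Forward: 'muhehehum'
Reversed: 'muhehehum'
They are identical.

Yes


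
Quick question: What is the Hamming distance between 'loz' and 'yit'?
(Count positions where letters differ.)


Alignment:
Position 1: 'l' vs 'y' = DIFFER
Position 2: 'o' vs 'i' = DIFFER
Position 3: 'z' vs 't' = DIFFER
Total differences: 3

3


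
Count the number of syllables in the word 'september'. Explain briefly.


Break 'september' into syllables: sep-tem-ber -> sep | tem | ber = 3 syllables

3 syllables


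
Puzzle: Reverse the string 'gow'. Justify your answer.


Reverse 'gow' character by character: 'wog'.

wog


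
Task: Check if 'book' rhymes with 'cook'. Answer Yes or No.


Rime (stressed vowel + following sounds) of 'book': -ook = /ʊk/
Rime of 'cook': -ook = /ʊk/
/ʊk/ and /ʊk/ are the same ending sound, so the words rhyme.

Yes


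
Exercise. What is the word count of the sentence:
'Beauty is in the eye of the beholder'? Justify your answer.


Split into words: Beauty | is | in | the | eye | of | the | beholder = 8 words.

8


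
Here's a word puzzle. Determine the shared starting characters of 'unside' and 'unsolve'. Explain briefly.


Compare from the start: 3 characters match: 'uns'. Mismatch at position 4: 'i' vs 'o'.

uns


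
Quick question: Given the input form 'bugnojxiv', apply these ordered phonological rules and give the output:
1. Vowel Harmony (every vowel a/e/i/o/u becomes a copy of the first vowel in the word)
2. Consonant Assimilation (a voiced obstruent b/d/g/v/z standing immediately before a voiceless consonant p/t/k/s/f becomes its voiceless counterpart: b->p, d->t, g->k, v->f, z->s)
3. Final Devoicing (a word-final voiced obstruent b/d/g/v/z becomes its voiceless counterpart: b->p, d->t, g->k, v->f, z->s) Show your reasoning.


Starting form: 'bugnojxiv'
Rule 1: Vowel Harmony: all vowels become 'u' (matching first vowel). 'bugnojxiv' -> 'bugnujxuv'
Rule 2: Consonant Assimilation: no voiced obstruent (b/d/g/v/z) stands immediately before a voiceless consonant (p/t/k/s/f). No change.
Rule 3: Final Devoicing: word-final voiced obstruent 'v' becomes voiceless 'f'. 'bugnujxuv' -> 'bugnujxuf'
Final form: 'bugnujxuf'

bugnujxuf


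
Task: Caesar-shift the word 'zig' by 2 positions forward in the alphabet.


Shift each letter by 2: z -> b, i -> k, g -> i. Result: 'bki'.

bki


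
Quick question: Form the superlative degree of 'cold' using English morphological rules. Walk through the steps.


Apply superlative formation (add -est): 'cold' -> 'coldest'.

coldest


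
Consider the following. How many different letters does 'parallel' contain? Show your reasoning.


Unique letters in 'parallel': {a, e, l, p, r} = 5 distinct letters.

5


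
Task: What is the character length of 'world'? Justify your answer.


Spell out 'world' and number each letter: w(1), o(2), r(3), l(4), d(5). Total: 5 letters.

5


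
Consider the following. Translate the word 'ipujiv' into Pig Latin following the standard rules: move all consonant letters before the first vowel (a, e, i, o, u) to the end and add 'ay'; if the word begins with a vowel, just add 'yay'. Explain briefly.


'ipujiv' starts with a vowel, so add 'yay': 'ipujivyay'.

ipujivyay


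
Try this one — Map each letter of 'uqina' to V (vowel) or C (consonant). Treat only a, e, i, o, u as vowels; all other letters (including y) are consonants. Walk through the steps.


Letter mapping: u = V, q = C, i = V, n = C, a = V.

VCVCV


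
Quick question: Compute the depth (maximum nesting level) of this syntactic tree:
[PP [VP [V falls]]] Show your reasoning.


Count bracket nesting levels:
'[' at pos 0: depth = 1
'[' at pos 4: depth = 2
'[' at pos 8: depth = 3
Maximum depth reached: 3

3


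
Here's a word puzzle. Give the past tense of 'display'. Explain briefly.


Apply rule: Add -ed. 'display' becomes 'displayed'.

displayed


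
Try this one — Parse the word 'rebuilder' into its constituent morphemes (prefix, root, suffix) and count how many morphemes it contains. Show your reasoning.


Step 1: Identify prefix: 're' (meaning: again)
Step 2: Identify root: 'build'
Step 3: Identify suffix(es): 'er'
Decomposition: re- (prefix: again) + build (root) + -er (suffix: one who)
Total morphemes: 3

3 morphemes (re- (prefix: again) + build (root) + -er (suffix: one who))


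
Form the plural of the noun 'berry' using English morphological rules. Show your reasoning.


Apply rule: Change -y to -ies (consonant + y). 'berry' becomes 'berries'.

berries


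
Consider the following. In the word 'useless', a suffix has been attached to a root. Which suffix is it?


The word 'useless' = 'use' (root) + '-less' (suffix). The suffix is '-less'.

less


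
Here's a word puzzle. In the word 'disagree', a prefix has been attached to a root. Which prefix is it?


The word 'disagree' = 'dis' (prefix) + 'agree' (root). The prefix is 'dis'.

dis


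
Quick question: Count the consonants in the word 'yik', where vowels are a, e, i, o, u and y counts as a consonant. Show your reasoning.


Consonants in 'yik': y, k = 2 consonants.

2


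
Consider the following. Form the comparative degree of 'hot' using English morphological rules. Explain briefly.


Apply comparative formation (double final consonant, add -er): 'hot' -> 'hotter'.

hotter


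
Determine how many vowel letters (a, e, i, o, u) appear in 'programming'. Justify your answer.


Vowels in 'programming': o, a, i = 3 vowels.

3


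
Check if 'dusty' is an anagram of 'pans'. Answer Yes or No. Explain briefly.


Sorted letters of 'dusty': 'dstuy'
Sorted letters of 'pans': 'anps'
They do not match.

No


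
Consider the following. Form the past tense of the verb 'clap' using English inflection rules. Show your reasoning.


Apply rule: Double final consonant and add -ed. 'clap' becomes 'clapped'.

clapped


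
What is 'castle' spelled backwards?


Reverse 'castle' character by character: 'eltsac'.

eltsac


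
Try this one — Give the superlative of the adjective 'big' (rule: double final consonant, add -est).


Apply superlative formation (double final consonant, add -est): 'big' -> 'biggest'.

biggest


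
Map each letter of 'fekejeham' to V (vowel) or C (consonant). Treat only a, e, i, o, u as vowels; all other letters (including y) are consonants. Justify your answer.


Letter mapping: f = C, e = V, k = C, e = V, j = C, e = V, h = C, a = V, m = C.

CVCVCVCVC


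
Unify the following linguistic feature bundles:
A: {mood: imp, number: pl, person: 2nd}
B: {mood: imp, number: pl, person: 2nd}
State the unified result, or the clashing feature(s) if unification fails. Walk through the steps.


Compare features:
mood: A=imp vs B=imp -> unified: imp
number: A=pl vs B=pl -> unified: pl
person: A=2nd vs B=2nd -> unified: 2nd
No clashes found.

Unified: {mood: imp, number: pl, person: 2nd}


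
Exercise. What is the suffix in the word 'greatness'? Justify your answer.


The word 'greatness' = 'great' (root) + '-ness' (suffix). The suffix is '-ness'.

ness


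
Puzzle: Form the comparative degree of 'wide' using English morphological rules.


Apply comparative formation (ends in e: add -r): 'wide' -> 'wider'.

wider


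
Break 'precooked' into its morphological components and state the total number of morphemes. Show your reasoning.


Step 1: Identify prefix: 'pre' (meaning: before)
Step 2: Identify root: 'cook'
Step 3: Identify suffix(es): 'ed'
Decomposition: pre- (prefix: before) + cook (root) + -ed (suffix: past)
Total morphemes: 3

3 morphemes (pre- (prefix: before) + cook (root) + -ed (suffix: past))


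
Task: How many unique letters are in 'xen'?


Unique letters in 'xen': {e, n, x} = 3 distinct letters.

3


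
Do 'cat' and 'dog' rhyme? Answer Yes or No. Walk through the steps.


Rime (stressed vowel + following sounds) of 'cat': -at = /æt/
Rime of 'dog': -og = /ɒg/
/æt/ and /ɒg/ are different ending sounds, so the words do not rhyme.

No


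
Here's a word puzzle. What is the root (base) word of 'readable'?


Remove suffix '-able' from 'readable' to get root 'read'.

read


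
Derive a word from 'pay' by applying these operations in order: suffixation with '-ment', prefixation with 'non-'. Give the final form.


Step 1: Add suffix '-ment' to 'pay' = 'payment'
Step 2: Add prefix 'non-' to 'payment' = 'nonpayment'

nonpayment


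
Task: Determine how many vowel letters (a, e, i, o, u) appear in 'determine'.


Vowels in 'determine': e, e, i, e = 4 vowels.

4


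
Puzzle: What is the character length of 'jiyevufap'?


Spell out 'jiyevufap' and number each letter: j(1), i(2), y(3), e(4), v(5), u(6), f(7), a(8), p(9). Total: 9 letters.

9


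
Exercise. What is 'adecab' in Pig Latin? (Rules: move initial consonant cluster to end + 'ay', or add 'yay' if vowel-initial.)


'adecab' starts with a vowel, so add 'yay': 'adecabyay'.

adecabyay


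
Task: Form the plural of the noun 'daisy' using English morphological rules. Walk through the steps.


Apply rule: Change -y to -ies (consonant + y). 'daisy' becomes 'daisies'.

daisies


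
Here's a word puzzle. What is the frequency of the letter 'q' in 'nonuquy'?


Letter 'q' in 'nonuquy': found at position(s) 5 = 1 occurrence(s).

1


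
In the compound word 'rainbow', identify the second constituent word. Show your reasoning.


Split 'rainbow' into 'rain' + 'bow'. The second part is 'bow'.

bow


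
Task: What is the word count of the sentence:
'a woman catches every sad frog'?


Split into words: a | woman | catches | every | sad | frog = 6 words.

6


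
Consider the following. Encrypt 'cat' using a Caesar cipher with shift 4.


Shift each letter by 4: c -> g, a -> e, t -> x. Result: 'gex'.

gex


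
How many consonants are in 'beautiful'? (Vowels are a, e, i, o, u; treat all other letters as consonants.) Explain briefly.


Consonants in 'beautiful': b, t, f, l = 4 consonants.

4


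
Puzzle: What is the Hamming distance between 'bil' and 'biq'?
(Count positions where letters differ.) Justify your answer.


Alignment:
Position 1: 'b' vs 'b' = match
Position 2: 'i' vs 'i' = match
Position 3: 'l' vs 'q' = DIFFER
Total differences: 1

1


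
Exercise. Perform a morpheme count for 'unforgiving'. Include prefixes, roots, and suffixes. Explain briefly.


Decomposition: un- (prefix) + forgive (root) + -ing (suffix) = 3 morpheme(s)

3 morphemes


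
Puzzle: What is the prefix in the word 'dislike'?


The word 'dislike' = 'dis' (prefix) + 'like' (root). The prefix is 'dis'.

dis


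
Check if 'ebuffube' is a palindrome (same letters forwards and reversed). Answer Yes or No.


Forward: 'ebuffube'
Reversed: 'ebuffube'
They are identical.

Yes


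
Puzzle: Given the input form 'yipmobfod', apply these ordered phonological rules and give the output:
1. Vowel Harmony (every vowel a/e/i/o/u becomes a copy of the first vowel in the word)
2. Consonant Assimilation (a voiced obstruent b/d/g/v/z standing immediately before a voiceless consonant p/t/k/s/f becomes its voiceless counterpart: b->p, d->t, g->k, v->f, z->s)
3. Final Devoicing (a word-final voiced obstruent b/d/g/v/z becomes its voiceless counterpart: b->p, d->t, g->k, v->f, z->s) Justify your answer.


Starting form: 'yipmobfod'
Rule 1: Vowel Harmony: all vowels become 'i' (matching first vowel). 'yipmobfod' -> 'yipmibfid'
Rule 2: Consonant Assimilation: voiced obstruent before voiceless consonant becomes voiceless ('bf' -> 'pf'). 'yipmibfid' -> 'yipmipfid'
Rule 3: Final Devoicing: word-final voiced obstruent 'd' becomes voiceless 't'. 'yipmipfid' -> 'yipmipfit'
Final form: 'yipmipfit'

yipmipfit


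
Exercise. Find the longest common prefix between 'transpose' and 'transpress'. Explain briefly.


Compare from the start: 6 characters match: 'transp'. Mismatch at position 7: 'o' vs 'r'.

transp


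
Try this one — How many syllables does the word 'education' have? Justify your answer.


Break 'education' into syllables: ed-u-ca-tion -> ed | u | ca | tion = 4 syllables

4 syllables


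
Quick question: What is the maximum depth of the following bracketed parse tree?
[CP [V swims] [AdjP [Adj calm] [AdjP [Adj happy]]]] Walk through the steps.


Count bracket nesting levels:
'[' at pos 0: depth = 1
'[' at pos 4: depth = 2
'[' at pos 14: depth = 2
'[' at pos 20: depth = 3
'[' at pos 31: depth = 3
'[' at pos 37: depth = 4
Maximum depth reached: 4

4


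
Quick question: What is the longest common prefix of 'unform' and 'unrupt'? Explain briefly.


Compare from the start: 2 characters match: 'un'. Mismatch at position 3: 'f' vs 'r'.

un


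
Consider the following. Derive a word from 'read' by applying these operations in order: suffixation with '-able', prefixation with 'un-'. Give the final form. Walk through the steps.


Step 1: Add suffix '-able' to 'read' = 'readable'
Step 2: Add prefix 'un-' to 'readable' = 'unreadable'

unreadable


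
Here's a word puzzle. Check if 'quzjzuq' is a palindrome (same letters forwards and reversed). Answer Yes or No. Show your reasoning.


Forward: 'quzjzuq'
Reversed: 'quzjzuq'
They are identical.

Yes


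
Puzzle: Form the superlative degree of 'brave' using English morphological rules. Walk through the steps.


Apply superlative formation (ends in e: add -st): 'brave' -> 'bravest'.

bravest


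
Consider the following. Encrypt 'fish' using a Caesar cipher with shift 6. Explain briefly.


Shift each letter by 6: f -> l, i -> o, s -> y, h -> n. Result: 'loyn'.

loyn


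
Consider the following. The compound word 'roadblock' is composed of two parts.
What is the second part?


Split 'roadblock' into 'road' + 'block'. The second part is 'block'.

block


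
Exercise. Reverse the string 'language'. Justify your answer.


Reverse 'language' character by character: 'egaugnal'.

egaugnal


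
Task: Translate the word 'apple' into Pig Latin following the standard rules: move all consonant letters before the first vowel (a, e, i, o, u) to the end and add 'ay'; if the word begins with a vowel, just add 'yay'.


'apple' starts with a vowel, so add 'yay': 'appleyay'.

appleyay


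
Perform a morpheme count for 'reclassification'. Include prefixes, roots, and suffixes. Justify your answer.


Decomposition: re- (prefix) + class (root) + -ify (suffix) + -ation (suffix) = 4 morpheme(s)

4 morphemes


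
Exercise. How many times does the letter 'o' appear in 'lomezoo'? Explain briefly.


Letter 'o' in 'lomezoo': found at position(s) 2, 6, 7 = 3 occurrence(s).

3


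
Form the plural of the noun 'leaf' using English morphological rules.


Apply rule: Change -f to -ves. 'leaf' becomes 'leaves'.

leaves


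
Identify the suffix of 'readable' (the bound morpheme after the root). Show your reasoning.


The word 'readable' = 'read' (root) + '-able' (suffix). The suffix is '-able'.

able


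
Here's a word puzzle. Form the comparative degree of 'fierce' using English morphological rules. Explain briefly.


Apply comparative formation (ends in e: add -r): 'fierce' -> 'fiercer'.

fiercer


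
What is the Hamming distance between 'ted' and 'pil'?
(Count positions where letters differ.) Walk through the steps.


Alignment:
Position 1: 't' vs 'p' = DIFFER
Position 2: 'e' vs 'i' = DIFFER
Position 3: 'd' vs 'l' = DIFFER
Total differences: 3

3


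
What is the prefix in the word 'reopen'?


The word 'reopen' = 're' (prefix) + 'open' (root). The prefix is 're'.

re


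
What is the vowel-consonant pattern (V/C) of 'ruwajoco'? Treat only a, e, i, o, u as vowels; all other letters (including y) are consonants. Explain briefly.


Letter mapping: r = C, u = V, w = C, a = V, j = C, o = V, c = C, o = V.

CVCVCVCV


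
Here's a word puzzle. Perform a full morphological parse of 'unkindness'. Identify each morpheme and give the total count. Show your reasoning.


Step 1: Identify prefix: 'un' (meaning: not/reverse)
Step 2: Identify root: 'kind'
Step 3: Identify suffix(es): 'ness'
Decomposition: un- (prefix: not/reverse) + kind (root) + -ness (suffix: state of)
Total morphemes: 3

3 morphemes (un- (prefix: not/reverse) + kind (root) + -ness (suffix: state of))


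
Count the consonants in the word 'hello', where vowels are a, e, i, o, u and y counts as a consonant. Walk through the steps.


Consonants in 'hello': h, l, l = 3 consonants.

3


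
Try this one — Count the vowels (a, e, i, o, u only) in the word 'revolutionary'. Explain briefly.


Vowels in 'revolutionary': e, o, u, i, o, a = 6 vowels.

6


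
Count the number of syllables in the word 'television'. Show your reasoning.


Break 'television' into syllables: tel-e-vi-sion -> tel | e | vi | sion = 4 syllables

4 syllables


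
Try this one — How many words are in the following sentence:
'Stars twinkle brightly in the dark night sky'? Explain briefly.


Split into words: Stars | twinkle | brightly | in | the | dark | night | sky = 8 words.

8


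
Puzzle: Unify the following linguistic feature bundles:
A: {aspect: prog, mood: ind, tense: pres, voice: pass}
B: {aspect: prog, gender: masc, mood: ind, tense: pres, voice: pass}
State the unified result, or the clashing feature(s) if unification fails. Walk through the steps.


Compare features:
aspect: A=prog vs B=prog -> unified: prog
gender: A=_ vs B=masc -> unified: masc
mood: A=ind vs B=ind -> unified: ind
tense: A=pres vs B=pres -> unified: pres
voice: A=pass vs B=pass -> unified: pass
No clashes found.

Unified: {aspect: prog, gender: masc, mood: ind, tense: pres, voice: pass}


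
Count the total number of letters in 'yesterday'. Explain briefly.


Spell out 'yesterday' and number each letter: y(1), e(2), s(3), t(4), e(5), r(6), d(7), a(8), y(9). Total: 9 letters.

9


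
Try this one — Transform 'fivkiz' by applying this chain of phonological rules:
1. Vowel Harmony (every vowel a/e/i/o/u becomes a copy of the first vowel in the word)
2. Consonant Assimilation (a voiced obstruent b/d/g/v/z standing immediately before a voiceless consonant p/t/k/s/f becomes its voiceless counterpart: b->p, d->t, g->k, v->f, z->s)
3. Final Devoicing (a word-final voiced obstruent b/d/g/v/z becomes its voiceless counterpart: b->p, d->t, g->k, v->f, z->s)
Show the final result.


Starting form: 'fivkiz'
Rule 1: Vowel Harmony: all vowels already match. No change.
Rule 2: Consonant Assimilation: voiced obstruent before voiceless consonant becomes voiceless ('vk' -> 'fk'). 'fivkiz' -> 'fifkiz'
Rule 3: Final Devoicing: word-final voiced obstruent 'z' becomes voiceless 's'. 'fifkiz' -> 'fifkis'
Final form: 'fifkis'

fifkis


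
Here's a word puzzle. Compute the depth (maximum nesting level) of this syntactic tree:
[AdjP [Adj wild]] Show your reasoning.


Count bracket nesting levels:
'[' at pos 0: depth = 1
'[' at pos 6: depth = 2
Maximum depth reached: 2

2


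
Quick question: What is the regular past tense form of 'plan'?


Apply rule: Double final consonant and add -ed. 'plan' becomes 'planned'.

planned


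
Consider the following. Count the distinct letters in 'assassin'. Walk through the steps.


Unique letters in 'assassin': {a, i, n, s} = 4 distinct letters.

4


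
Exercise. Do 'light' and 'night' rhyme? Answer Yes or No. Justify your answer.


Rime (stressed vowel + following sounds) of 'light': -ight = /aɪt/
Rime of 'night': -ight = /aɪt/
/aɪt/ and /aɪt/ are the same ending sound, so the words rhyme.

Yes


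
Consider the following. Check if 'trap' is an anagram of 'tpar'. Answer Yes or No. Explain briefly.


Sorted letters of 'trap': 'aprt'
Sorted letters of 'tpar': 'aprt'
They match.

Yes


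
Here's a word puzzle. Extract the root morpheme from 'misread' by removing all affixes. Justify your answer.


Remove prefix 'mis' from 'misread' to get root 'read'.

read


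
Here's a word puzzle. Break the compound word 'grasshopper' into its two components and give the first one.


Split 'grasshopper' into 'grass' + 'hopper'. The first part is 'grass'.

grass


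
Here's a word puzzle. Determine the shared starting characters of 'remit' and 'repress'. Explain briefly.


Compare from the start: 2 characters match: 're'. Mismatch at position 3: 'm' vs 'p'.

re


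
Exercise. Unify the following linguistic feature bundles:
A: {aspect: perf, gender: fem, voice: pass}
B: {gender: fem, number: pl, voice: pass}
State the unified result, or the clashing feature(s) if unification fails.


Compare features:
aspect: A=perf vs B=_ -> unified: perf
gender: A=fem vs B=fem -> unified: fem
number: A=_ vs B=pl -> unified: pl
voice: A=pass vs B=pass -> unified: pass
No clashes found.

Unified: {aspect: perf, gender: fem, number: pl, voice: pass}


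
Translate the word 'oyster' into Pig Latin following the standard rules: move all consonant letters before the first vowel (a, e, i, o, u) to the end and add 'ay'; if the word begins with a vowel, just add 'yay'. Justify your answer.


'oyster' starts with a vowel, so add 'yay': 'oysteryay'.

oysteryay


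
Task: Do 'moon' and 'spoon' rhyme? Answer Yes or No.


Rime (stressed vowel + following sounds) of 'moon': -oon = /uːn/
Rime of 'spoon': -oon = /uːn/
/uːn/ and /uːn/ are the same ending sound, so the words rhyme.

Yes
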